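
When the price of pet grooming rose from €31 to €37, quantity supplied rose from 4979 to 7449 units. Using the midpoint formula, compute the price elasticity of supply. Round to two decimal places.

2.25

ΔQ = 7449 − 4979 = 2470; ΔP = 37 − 31 = 6.
Midpoints: P̄ = 34.00, Q̄ = 6214.0.
ε_s = (ΔQ/ΔP)(P̄/Q̄) = (2470/6)(34.00/6214.0).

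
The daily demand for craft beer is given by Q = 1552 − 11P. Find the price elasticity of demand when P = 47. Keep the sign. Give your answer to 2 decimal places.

-0.50

At P = 47, Q = 1035.
dQ/dP = −11.
ε = (dQ/dP)(P/Q) = (-11)(47/1035).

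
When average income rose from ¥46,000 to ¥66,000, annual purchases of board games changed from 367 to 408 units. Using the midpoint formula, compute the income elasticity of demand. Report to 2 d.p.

0.30

ΔQ = 41, ΔI = 20000. Midpoints: Ī = 56,000, Q̄ = 387.5.
ε_I = (ΔQ/ΔI)(Ī/Q̄) = (41/20000)(56000/387.5).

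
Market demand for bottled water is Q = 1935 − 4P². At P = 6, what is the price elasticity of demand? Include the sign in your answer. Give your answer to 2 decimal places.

-0.16

At P = 6, Q = 1791.
dQ/dP = −8P = -48.
ε = (dQ/dP)(P/Q) = (-48)(6/1791).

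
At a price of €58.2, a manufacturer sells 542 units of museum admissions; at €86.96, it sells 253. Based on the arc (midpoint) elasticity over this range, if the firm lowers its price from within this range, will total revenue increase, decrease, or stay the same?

increase

Arc ε = (-289/28.76)(72.58/397.5) ≈ -1.835.
|ε| = 1.83 > 1, so demand is elastic. A price cut therefore raises total revenue.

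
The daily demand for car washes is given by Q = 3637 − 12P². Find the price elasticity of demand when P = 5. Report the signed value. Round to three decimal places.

At P = 5, Q = 3337.
dQ/dP = −24P = -120.
ε = (dQ/dP)(P/Q) = (-120)(5/3337).

-0.180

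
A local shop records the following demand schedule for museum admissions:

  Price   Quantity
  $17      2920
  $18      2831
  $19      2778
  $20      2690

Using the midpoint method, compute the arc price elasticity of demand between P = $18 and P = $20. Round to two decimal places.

-0.49

At P = 18, Q = 2831; at P = 20, Q = 2690.
ΔQ = -141, ΔP = 2. Midpoints: P̄ = 19.00, Q̄ = 2760.5.
ε = (ΔQ/ΔP)(P̄/Q̄) = (-141/2)(19.00/2760.5).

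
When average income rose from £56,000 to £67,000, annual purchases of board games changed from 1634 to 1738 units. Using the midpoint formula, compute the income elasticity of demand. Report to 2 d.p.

0.34

ΔQ = 104, ΔI = 11000. Midpoints: Ī = 61,500, Q̄ = 1686.0.
ε_I = (ΔQ/ΔI)(Ī/Q̄) = (104/11000)(61500/1686.0).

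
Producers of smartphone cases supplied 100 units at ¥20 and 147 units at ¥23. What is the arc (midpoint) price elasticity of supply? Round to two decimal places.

2.73

ΔQ = 147 − 100 = 47; ΔP = 23 − 20 = 3.
Midpoints: P̄ = 21.50, Q̄ = 123.5.
ε_s = (ΔQ/ΔP)(P̄/Q̄) = (47/3)(21.50/123.5).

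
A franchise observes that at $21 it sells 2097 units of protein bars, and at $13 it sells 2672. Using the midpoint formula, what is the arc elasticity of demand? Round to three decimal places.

ΔQ = 2672 − 2097 = 575; ΔP = 13 − 21 = -8.
Midpoints: P̄ = 17.00, Q̄ = 2384.5.
ε = (ΔQ/ΔP)(P̄/Q̄) = (575/-8)(17.00/2384.5).

-0.512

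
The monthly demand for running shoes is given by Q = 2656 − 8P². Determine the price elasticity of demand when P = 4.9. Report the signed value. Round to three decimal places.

At P = 4.9, Q = 2463.920.
dQ/dP = −16P = -78.400.
ε = (dQ/dP)(P/Q) = (-78.400)(4.9/2463.920).
|ε| < 1, so demand is inelastic at this price.

-0.156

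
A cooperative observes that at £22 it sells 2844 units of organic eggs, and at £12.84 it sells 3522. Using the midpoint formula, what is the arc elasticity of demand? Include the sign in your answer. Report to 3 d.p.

ΔQ = 3522 − 2844 = 678; ΔP = 12.84 − 22 = -9.16.
Midpoints: P̄ = 17.42, Q̄ = 3183.0.
ε = (ΔQ/ΔP)(P̄/Q̄) = (678/-9.16)(17.42/3183.0).

-0.405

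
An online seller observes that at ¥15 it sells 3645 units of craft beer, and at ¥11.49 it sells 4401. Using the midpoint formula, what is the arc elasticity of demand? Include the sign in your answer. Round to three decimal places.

-0.709

ΔQ = 4401 − 3645 = 756; ΔP = 11.49 − 15 = -3.51.
Midpoints: P̄ = 13.25, Q̄ = 4023.0.
ε = (ΔQ/ΔP)(P̄/Q̄) = (756/-3.51)(13.25/4023.0).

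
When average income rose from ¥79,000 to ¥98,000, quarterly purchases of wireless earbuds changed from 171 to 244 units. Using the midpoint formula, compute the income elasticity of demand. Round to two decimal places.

ΔQ = 73, ΔI = 19000. Midpoints: Ī = 88,500, Q̄ = 207.5.
ε_I = (ΔQ/ΔI)(Ī/Q̄) = (73/19000)(88500/207.5).

1.64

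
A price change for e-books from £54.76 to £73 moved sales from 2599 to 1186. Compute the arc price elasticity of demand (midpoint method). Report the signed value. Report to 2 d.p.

-2.61

ΔQ = 1186 − 2599 = -1413; ΔP = 73 − 54.76 = 18.24.
Midpoints: P̄ = 63.88, Q̄ = 1892.5.
ε = (ΔQ/ΔP)(P̄/Q̄) = (-1413/18.24)(63.88/1892.5).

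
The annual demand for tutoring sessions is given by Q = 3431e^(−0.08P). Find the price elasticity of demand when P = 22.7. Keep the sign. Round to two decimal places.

-1.82

At P = 22.7, Q = 558.138.
dQ/dP = −0.08·3431e^(−0.08P) = −0.08Q = -44.651.
ε = (dQ/dP)(P/Q) = (-44.651)(22.7/558.138).
|ε| > 1, so demand is elastic at this price.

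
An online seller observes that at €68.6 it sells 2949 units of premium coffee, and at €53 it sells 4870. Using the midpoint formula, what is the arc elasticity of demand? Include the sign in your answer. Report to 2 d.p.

ΔQ = 4870 − 2949 = 1921; ΔP = 53 − 68.6 = -15.6.
Midpoints: P̄ = 60.80, Q̄ = 3909.5.
ε = (ΔQ/ΔP)(P̄/Q̄) = (1921/-15.6)(60.80/3909.5).

-1.92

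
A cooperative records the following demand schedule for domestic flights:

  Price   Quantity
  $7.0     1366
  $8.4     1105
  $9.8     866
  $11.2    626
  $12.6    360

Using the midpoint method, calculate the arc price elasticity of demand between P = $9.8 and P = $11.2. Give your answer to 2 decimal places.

At P = 9.8, Q = 866; at P = 11.2, Q = 626.
ΔQ = -240, ΔP = 1.4. Midpoints: P̄ = 10.50, Q̄ = 746.0.
ε = (ΔQ/ΔP)(P̄/Q̄) = (-240/1.4)(10.50/746.0).

-2.41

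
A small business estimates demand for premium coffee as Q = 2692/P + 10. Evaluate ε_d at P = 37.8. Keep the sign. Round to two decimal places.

At P = 37.8, Q = 81.217.
dQ/dP = −2692/P² = -1.884.
ε = (dQ/dP)(P/Q) = (-1.884)(37.8/81.217).
|ε| < 1, so demand is inelastic at this price.

-0.88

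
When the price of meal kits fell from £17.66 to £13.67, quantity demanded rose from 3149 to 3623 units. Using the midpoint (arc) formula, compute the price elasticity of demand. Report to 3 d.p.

-0.550

ΔQ = 3623 − 3149 = 474; ΔP = 13.67 − 17.66 = -3.99.
Midpoints: P̄ = 15.66, Q̄ = 3386.0.
ε = (ΔQ/ΔP)(P̄/Q̄) = (474/-3.99)(15.66/3386.0).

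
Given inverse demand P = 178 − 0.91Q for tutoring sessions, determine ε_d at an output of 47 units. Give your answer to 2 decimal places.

At Q = 47, P = 178 − 0.91(47) = 135.23.
dP/dQ = −0.91, so dQ/dP = 1/(−0.91) = -1.099.
ε = (dQ/dP)(P/Q) = (-1.099)(135.23/47).

-3.16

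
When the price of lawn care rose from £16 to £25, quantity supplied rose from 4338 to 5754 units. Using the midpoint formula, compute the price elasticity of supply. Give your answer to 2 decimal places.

0.64

ΔQ = 5754 − 4338 = 1416; ΔP = 25 − 16 = 9.
Midpoints: P̄ = 20.50, Q̄ = 5046.0.
ε_s = (ΔQ/ΔP)(P̄/Q̄) = (1416/9)(20.50/5046.0).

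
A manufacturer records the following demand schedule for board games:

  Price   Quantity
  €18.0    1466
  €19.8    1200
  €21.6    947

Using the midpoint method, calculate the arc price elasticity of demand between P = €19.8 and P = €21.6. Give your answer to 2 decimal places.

At P = 19.8, Q = 1200; at P = 21.6, Q = 947.
ΔQ = -253, ΔP = 1.8. Midpoints: P̄ = 20.70, Q̄ = 1073.5.
ε = (ΔQ/ΔP)(P̄/Q̄) = (-253/1.8)(20.70/1073.5).

-2.71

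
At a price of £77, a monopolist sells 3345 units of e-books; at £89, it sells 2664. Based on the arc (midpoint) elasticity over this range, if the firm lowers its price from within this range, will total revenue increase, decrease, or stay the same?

increase

Arc ε = (-681/12)(83.00/3004.5) ≈ -1.568.
|ε| = 1.57 > 1, so demand is elastic. A price cut therefore raises total revenue.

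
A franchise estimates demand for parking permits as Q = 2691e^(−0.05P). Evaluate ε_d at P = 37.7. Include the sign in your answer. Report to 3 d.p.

-1.885

At P = 37.7, Q = 408.572.
dQ/dP = −0.05·2691e^(−0.05P) = −0.05Q = -20.429.
ε = (dQ/dP)(P/Q) = (-20.429)(37.7/408.572).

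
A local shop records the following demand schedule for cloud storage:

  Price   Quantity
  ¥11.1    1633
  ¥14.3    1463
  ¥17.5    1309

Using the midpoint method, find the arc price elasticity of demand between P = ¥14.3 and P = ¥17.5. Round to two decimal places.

At P = 14.3, Q = 1463; at P = 17.5, Q = 1309.
ΔQ = -154, ΔP = 3.2. Midpoints: P̄ = 15.90, Q̄ = 1386.0.
ε = (ΔQ/ΔP)(P̄/Q̄) = (-154/3.2)(15.90/1386.0).

-0.55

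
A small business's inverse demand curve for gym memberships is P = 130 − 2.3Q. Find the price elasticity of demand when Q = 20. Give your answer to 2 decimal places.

-1.83

At Q = 20, P = 130 − 2.3(20) = 84.00.
dP/dQ = −2.3, so dQ/dP = 1/(−2.3) = -0.435.
ε = (dQ/dP)(P/Q) = (-0.435)(84.00/20).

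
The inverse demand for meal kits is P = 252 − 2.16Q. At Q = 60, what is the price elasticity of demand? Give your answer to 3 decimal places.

At Q = 60, P = 252 − 2.16(60) = 122.40.
dP/dQ = −2.16, so dQ/dP = 1/(−2.16) = -0.463.
ε = (dQ/dP)(P/Q) = (-0.463)(122.40/60).

-0.944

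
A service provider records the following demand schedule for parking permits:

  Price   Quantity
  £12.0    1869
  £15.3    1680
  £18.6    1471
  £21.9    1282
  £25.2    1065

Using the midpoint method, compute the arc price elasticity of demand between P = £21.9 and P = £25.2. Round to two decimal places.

At P = 21.9, Q = 1282; at P = 25.2, Q = 1065.
ΔQ = -217, ΔP = 3.3. Midpoints: P̄ = 23.55, Q̄ = 1173.5.
ε = (ΔQ/ΔP)(P̄/Q̄) = (-217/3.3)(23.55/1173.5).

-1.32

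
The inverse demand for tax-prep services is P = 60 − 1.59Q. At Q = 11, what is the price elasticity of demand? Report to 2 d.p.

At Q = 11, P = 60 − 1.59(11) = 42.51.
dP/dQ = −1.59, so dQ/dP = 1/(−1.59) = -0.629.
ε = (dQ/dP)(P/Q) = (-0.629)(42.51/11).

-2.43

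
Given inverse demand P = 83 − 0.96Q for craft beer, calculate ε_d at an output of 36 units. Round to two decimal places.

-1.40

At Q = 36, P = 83 − 0.96(36) = 48.44.
dP/dQ = −0.96, so dQ/dP = 1/(−0.96) = -1.042.
ε = (dQ/dP)(P/Q) = (-1.042)(48.44/36).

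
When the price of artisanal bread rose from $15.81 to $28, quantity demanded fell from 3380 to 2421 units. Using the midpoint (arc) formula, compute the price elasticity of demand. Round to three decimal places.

ΔQ = 2421 − 3380 = -959; ΔP = 28 − 15.81 = 12.19.
Midpoints: P̄ = 21.91, Q̄ = 2900.5.
ε = (ΔQ/ΔP)(P̄/Q̄) = (-959/12.19)(21.91/2900.5).

-0.594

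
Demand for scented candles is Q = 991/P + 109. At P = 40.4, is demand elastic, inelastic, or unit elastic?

inelastic

Q = 133.530, dQ/dP = -0.607.
ε = (dQ/dP)(P/Q) ≈ -0.184.
|ε| = 0.18 < 1.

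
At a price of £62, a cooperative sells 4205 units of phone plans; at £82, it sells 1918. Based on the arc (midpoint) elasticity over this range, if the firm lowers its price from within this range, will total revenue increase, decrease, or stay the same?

increase

Arc ε = (-2287/20)(72.00/3061.5) ≈ -2.689.
|ε| = 2.69 > 1, so demand is elastic. A price cut therefore raises total revenue.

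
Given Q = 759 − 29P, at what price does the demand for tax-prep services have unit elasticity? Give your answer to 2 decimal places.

13.09

For linear demand Q = a − bP, ε = −bP/(a − bP). |ε| = 1 when bP = a − bP, i.e. P = a/(2b).
P = 759/(2·29) = 759/58 = 13.0862.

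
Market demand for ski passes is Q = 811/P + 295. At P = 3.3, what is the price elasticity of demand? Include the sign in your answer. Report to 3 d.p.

At P = 3.3, Q = 540.758.
dQ/dP = −811/P² = -74.472.
ε = (dQ/dP)(P/Q) = (-74.472)(3.3/540.758).
|ε| < 1, so demand is inelastic at this price.

-0.454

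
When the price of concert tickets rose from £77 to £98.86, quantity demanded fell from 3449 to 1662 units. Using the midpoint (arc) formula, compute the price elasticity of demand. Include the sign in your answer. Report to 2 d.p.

ΔQ = 1662 − 3449 = -1787; ΔP = 98.86 − 77 = 21.86.
Midpoints: P̄ = 87.93, Q̄ = 2555.5.
ε = (ΔQ/ΔP)(P̄/Q̄) = (-1787/21.86)(87.93/2555.5).

-2.81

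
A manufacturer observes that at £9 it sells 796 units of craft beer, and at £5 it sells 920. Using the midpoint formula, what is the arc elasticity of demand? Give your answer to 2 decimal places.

-0.25

ΔQ = 920 − 796 = 124; ΔP = 5 − 9 = -4.
Midpoints: P̄ = 7.00, Q̄ = 858.0.
ε = (ΔQ/ΔP)(P̄/Q̄) = (124/-4)(7.00/858.0).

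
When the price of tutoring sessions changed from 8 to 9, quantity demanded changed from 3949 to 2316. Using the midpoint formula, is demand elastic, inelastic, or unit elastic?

Arc ε ≈ -4.431.
|ε| = 4.43 > 1.

elastic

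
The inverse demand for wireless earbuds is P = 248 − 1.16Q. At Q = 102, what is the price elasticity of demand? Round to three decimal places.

At Q = 102, P = 248 − 1.16(102) = 129.68.
dP/dQ = −1.16, so dQ/dP = 1/(−1.16) = -0.862.
ε = (dQ/dP)(P/Q) = (-0.862)(129.68/102).

-1.096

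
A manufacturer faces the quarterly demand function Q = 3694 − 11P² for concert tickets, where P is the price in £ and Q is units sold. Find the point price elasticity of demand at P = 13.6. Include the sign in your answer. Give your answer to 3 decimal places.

-2.452

At P = 13.6, Q = 1659.440.
dQ/dP = −22P = -299.200.
ε = (dQ/dP)(P/Q) = (-299.200)(13.6/1659.440).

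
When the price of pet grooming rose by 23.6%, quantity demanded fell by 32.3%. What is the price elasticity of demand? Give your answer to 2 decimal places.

-1.37

ε = %ΔQ / %ΔP = (-32.3)/(23.6) = -1.369.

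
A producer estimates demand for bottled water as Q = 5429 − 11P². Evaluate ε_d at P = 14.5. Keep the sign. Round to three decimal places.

At P = 14.5, Q = 3116.250.
dQ/dP = −22P = -319.
ε = (dQ/dP)(P/Q) = (-319)(14.5/3116.250).

-1.484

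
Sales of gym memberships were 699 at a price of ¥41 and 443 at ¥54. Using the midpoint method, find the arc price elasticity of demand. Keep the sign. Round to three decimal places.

-1.638

ΔQ = 443 − 699 = -256; ΔP = 54 − 41 = 13.
Midpoints: P̄ = 47.50, Q̄ = 571.0.
ε = (ΔQ/ΔP)(P̄/Q̄) = (-256/13)(47.50/571.0).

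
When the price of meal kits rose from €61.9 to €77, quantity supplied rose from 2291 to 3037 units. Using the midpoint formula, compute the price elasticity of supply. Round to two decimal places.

1.29

ΔQ = 3037 − 2291 = 746; ΔP = 77 − 61.9 = 15.1.
Midpoints: P̄ = 69.45, Q̄ = 2664.0.
ε_s = (ΔQ/ΔP)(P̄/Q̄) = (746/15.1)(69.45/2664.0).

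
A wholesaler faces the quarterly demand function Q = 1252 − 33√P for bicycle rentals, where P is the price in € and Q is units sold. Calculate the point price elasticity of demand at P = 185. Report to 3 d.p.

At P = 185, Q = 803.151.
dQ/dP = −33/(2√P) = -1.213.
ε = (dQ/dP)(P/Q) = (-1.213)(185/803.151).
|ε| < 1, so demand is inelastic at this price.

-0.279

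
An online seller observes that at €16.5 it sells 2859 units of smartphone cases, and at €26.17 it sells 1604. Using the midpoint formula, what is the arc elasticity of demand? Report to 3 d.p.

ΔQ = 1604 − 2859 = -1255; ΔP = 26.17 − 16.5 = 9.67.
Midpoints: P̄ = 21.34, Q̄ = 2231.5.
ε = (ΔQ/ΔP)(P̄/Q̄) = (-1255/9.67)(21.34/2231.5).

-1.241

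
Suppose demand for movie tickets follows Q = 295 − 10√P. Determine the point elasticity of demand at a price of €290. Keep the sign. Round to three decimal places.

-0.683

At P = 290, Q = 124.706.
dQ/dP = −10/(2√P) = -0.294.
ε = (dQ/dP)(P/Q) = (-0.294)(290/124.706).
|ε| < 1, so demand is inelastic at this price.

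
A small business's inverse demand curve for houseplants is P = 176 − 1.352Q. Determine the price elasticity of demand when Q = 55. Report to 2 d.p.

-1.37

At Q = 55, P = 176 − 1.352(55) = 101.64.
dP/dQ = −1.352, so dQ/dP = 1/(−1.352) = -0.740.
ε = (dQ/dP)(P/Q) = (-0.740)(101.64/55).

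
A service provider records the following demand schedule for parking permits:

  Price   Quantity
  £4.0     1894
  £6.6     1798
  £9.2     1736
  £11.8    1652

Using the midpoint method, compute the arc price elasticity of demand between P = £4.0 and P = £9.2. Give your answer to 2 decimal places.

At P = 4.0, Q = 1894; at P = 9.2, Q = 1736.
ΔQ = -158, ΔP = 5.2. Midpoints: P̄ = 6.60, Q̄ = 1815.0.
ε = (ΔQ/ΔP)(P̄/Q̄) = (-158/5.2)(6.60/1815.0).

-0.11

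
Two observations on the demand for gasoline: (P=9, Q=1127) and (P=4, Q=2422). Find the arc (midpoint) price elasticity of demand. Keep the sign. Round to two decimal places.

-0.95

ΔQ = 2422 − 1127 = 1295; ΔP = 4 − 9 = -5.
Midpoints: P̄ = 6.50, Q̄ = 1774.5.
ε = (ΔQ/ΔP)(P̄/Q̄) = (1295/-5)(6.50/1774.5).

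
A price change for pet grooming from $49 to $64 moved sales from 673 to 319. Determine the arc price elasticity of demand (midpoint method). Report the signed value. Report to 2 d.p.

-2.69

ΔQ = 319 − 673 = -354; ΔP = 64 − 49 = 15.
Midpoints: P̄ = 56.50, Q̄ = 496.0.
ε = (ΔQ/ΔP)(P̄/Q̄) = (-354/15)(56.50/496.0).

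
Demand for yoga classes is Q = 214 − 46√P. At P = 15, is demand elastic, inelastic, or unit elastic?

Q = 35.843, dQ/dP = -5.939.
ε = (dQ/dP)(P/Q) ≈ -2.485.
|ε| = 2.49 > 1.

elastic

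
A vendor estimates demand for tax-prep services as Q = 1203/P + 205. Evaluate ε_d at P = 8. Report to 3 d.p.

At P = 8, Q = 355.375.
dQ/dP = −1203/P² = -18.797.
ε = (dQ/dP)(P/Q) = (-18.797)(8/355.375).

-0.423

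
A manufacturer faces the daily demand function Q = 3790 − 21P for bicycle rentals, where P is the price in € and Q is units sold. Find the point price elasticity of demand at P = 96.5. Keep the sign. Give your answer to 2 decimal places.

-1.15

At P = 96.5, Q = 1763.500.
dQ/dP = −21.
ε = (dQ/dP)(P/Q) = (-21)(96.5/1763.500).
|ε| > 1, so demand is elastic at this price.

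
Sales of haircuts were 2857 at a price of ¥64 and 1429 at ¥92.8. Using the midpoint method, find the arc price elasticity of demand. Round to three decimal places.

ΔQ = 1429 − 2857 = -1428; ΔP = 92.8 − 64 = 28.8.
Midpoints: P̄ = 78.40, Q̄ = 2143.0.
ε = (ΔQ/ΔP)(P̄/Q̄) = (-1428/28.8)(78.40/2143.0).

-1.814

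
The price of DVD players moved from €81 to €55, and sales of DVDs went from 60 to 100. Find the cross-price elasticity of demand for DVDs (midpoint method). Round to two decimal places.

-1.31

ΔQ_x = 100 − 60 = 40; ΔP_y = 55 − 81 = -26.
Midpoints: P̄_y = 68.00, Q̄_x = 80.0.
ε_xy = (ΔQ_x/ΔP_y)(P̄_y/Q̄_x) = (40/-26)(68.00/80.0).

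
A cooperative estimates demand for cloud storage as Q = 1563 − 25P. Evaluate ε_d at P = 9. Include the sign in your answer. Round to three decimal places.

At P = 9, Q = 1338.
dQ/dP = −25.
ε = (dQ/dP)(P/Q) = (-25)(9/1338).

-0.168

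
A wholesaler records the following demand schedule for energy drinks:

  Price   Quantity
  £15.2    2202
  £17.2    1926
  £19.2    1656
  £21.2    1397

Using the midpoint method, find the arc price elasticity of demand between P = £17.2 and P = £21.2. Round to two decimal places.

-1.53

At P = 17.2, Q = 1926; at P = 21.2, Q = 1397.
ΔQ = -529, ΔP = 4.0. Midpoints: P̄ = 19.20, Q̄ = 1661.5.
ε = (ΔQ/ΔP)(P̄/Q̄) = (-529/4.0)(19.20/1661.5).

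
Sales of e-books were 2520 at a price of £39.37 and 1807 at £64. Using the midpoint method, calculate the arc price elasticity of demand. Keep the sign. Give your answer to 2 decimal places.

-0.69

ΔQ = 1807 − 2520 = -713; ΔP = 64 − 39.37 = 24.63.
Midpoints: P̄ = 51.69, Q̄ = 2163.5.
ε = (ΔQ/ΔP)(P̄/Q̄) = (-713/24.63)(51.69/2163.5).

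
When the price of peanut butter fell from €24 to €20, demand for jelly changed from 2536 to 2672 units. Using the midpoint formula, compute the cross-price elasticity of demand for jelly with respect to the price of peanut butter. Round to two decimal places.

ΔQ_x = 2672 − 2536 = 136; ΔP_y = 20 − 24 = -4.
Midpoints: P̄_y = 22.00, Q̄_x = 2604.0.
ε_xy = (ΔQ_x/ΔP_y)(P̄_y/Q̄_x) = (136/-4)(22.00/2604.0).
ε_xy < 0, so the goods are complements.

-0.29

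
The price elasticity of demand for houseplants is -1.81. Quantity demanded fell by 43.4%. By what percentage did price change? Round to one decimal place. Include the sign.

24.0%

%ΔP ≈ %ΔQ / ε = (-43.4%)/(-1.81) = 23.98%.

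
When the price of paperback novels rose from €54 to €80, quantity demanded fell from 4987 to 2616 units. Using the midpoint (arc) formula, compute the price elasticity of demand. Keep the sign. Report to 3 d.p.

ΔQ = 2616 − 4987 = -2371; ΔP = 80 − 54 = 26.
Midpoints: P̄ = 67.00, Q̄ = 3801.5.
ε = (ΔQ/ΔP)(P̄/Q̄) = (-2371/26)(67.00/3801.5).

-1.607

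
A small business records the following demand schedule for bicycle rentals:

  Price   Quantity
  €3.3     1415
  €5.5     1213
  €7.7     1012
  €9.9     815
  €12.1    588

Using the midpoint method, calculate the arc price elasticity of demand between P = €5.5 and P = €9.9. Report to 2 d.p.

-0.69

At P = 5.5, Q = 1213; at P = 9.9, Q = 815.
ΔQ = -398, ΔP = 4.4. Midpoints: P̄ = 7.70, Q̄ = 1014.0.
ε = (ΔQ/ΔP)(P̄/Q̄) = (-398/4.4)(7.70/1014.0).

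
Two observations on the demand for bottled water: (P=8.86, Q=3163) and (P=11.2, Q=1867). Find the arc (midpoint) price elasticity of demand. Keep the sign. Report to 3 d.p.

ΔQ = 1867 − 3163 = -1296; ΔP = 11.2 − 8.86 = 2.34.
Midpoints: P̄ = 10.03, Q̄ = 2515.0.
ε = (ΔQ/ΔP)(P̄/Q̄) = (-1296/2.34)(10.03/2515.0).

-2.209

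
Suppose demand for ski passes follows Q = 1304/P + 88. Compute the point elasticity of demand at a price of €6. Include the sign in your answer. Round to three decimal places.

At P = 6, Q = 305.333.
dQ/dP = −1304/P² = -36.222.
ε = (dQ/dP)(P/Q) = (-36.222)(6/305.333).

-0.712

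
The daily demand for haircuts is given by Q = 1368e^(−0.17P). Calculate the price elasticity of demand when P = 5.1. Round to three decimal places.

-0.867

At P = 5.1, Q = 574.848.
dQ/dP = −0.17·1368e^(−0.17P) = −0.17Q = -97.724.
ε = (dQ/dP)(P/Q) = (-97.724)(5.1/574.848).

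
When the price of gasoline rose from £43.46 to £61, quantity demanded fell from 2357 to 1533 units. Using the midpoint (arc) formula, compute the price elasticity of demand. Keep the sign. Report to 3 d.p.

ΔQ = 1533 − 2357 = -824; ΔP = 61 − 43.46 = 17.54.
Midpoints: P̄ = 52.23, Q̄ = 1945.0.
ε = (ΔQ/ΔP)(P̄/Q̄) = (-824/17.54)(52.23/1945.0).

-1.262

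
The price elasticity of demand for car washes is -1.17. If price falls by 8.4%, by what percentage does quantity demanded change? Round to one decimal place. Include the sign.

%ΔQ ≈ ε × %ΔP = (-1.17)(-8.4%) = 9.83%.

9.8%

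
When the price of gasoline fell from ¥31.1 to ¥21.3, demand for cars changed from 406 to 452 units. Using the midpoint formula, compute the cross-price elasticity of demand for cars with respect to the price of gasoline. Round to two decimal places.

-0.29

ΔQ_x = 452 − 406 = 46; ΔP_y = 21.3 − 31.1 = -9.8.
Midpoints: P̄_y = 26.20, Q̄_x = 429.0.
ε_xy = (ΔQ_x/ΔP_y)(P̄_y/Q̄_x) = (46/-9.8)(26.20/429.0).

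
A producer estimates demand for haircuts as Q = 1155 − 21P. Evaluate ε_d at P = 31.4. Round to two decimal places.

-1.33

At P = 31.4, Q = 495.600.
dQ/dP = −21.
ε = (dQ/dP)(P/Q) = (-21)(31.4/495.600).
|ε| > 1, so demand is elastic at this price.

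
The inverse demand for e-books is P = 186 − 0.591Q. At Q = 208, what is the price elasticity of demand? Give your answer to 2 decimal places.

-0.51

At Q = 208, P = 186 − 0.591(208) = 63.07.
dP/dQ = −0.591, so dQ/dP = 1/(−0.591) = -1.692.
ε = (dQ/dP)(P/Q) = (-1.692)(63.07/208).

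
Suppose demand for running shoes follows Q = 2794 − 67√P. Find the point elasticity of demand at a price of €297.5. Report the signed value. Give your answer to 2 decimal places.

-0.35

At P = 297.5, Q = 1638.371.
dQ/dP = −67/(2√P) = -1.942.
ε = (dQ/dP)(P/Q) = (-1.942)(297.5/1638.371).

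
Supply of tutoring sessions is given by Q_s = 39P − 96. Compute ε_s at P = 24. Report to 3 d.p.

At P = 24, Q_s = 840.
dQ_s/dP = 39.
ε_s = (dQ_s/dP)(P/Q_s) = (39)(24/840).

1.114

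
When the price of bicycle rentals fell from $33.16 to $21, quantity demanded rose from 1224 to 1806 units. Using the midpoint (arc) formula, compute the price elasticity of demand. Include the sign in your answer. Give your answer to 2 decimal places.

-0.86

ΔQ = 1806 − 1224 = 582; ΔP = 21 − 33.16 = -12.16.
Midpoints: P̄ = 27.08, Q̄ = 1515.0.
ε = (ΔQ/ΔP)(P̄/Q̄) = (582/-12.16)(27.08/1515.0).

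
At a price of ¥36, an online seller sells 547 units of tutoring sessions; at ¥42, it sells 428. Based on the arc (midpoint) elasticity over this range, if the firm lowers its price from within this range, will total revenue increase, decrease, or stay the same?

Arc ε = (-119/6)(39.00/487.5) ≈ -1.587.
|ε| = 1.59 > 1, so demand is elastic. A price cut therefore raises total revenue.

increase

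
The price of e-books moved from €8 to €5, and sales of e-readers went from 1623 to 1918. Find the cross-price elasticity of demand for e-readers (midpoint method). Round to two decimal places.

-0.36

ΔQ_x = 1918 − 1623 = 295; ΔP_y = 5 − 8 = -3.
Midpoints: P̄_y = 6.50, Q̄_x = 1770.5.
ε_xy = (ΔQ_x/ΔP_y)(P̄_y/Q̄_x) = (295/-3)(6.50/1770.5).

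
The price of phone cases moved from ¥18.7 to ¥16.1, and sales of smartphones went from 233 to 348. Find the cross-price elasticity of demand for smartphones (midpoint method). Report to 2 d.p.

ΔQ_x = 348 − 233 = 115; ΔP_y = 16.1 − 18.7 = -2.6.
Midpoints: P̄_y = 17.40, Q̄_x = 290.5.
ε_xy = (ΔQ_x/ΔP_y)(P̄_y/Q̄_x) = (115/-2.6)(17.40/290.5).
ε_xy < 0, so the goods are complements.

-2.65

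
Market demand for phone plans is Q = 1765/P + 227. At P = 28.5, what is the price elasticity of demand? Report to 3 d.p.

-0.214

At P = 28.5, Q = 288.930.
dQ/dP = −1765/P² = -2.173.
ε = (dQ/dP)(P/Q) = (-2.173)(28.5/288.930).
|ε| < 1, so demand is inelastic at this price.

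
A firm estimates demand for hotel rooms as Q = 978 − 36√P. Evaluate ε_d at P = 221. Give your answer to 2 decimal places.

At P = 221, Q = 442.822.
dQ/dP = −36/(2√P) = -1.211.
ε = (dQ/dP)(P/Q) = (-1.211)(221/442.822).

-0.60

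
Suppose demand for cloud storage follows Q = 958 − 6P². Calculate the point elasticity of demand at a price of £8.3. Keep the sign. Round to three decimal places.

At P = 8.3, Q = 544.660.
dQ/dP = −12P = -99.600.
ε = (dQ/dP)(P/Q) = (-99.600)(8.3/544.660).
|ε| > 1, so demand is elastic at this price.

-1.518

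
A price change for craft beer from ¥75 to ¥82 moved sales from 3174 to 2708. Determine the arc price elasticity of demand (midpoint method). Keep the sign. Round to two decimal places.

-1.78

ΔQ = 2708 − 3174 = -466; ΔP = 82 − 75 = 7.
Midpoints: P̄ = 78.50, Q̄ = 2941.0.
ε = (ΔQ/ΔP)(P̄/Q̄) = (-466/7)(78.50/2941.0).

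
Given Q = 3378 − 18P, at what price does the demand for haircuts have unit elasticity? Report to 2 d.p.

For linear demand Q = a − bP, ε = −bP/(a − bP). |ε| = 1 when bP = a − bP, i.e. P = a/(2b).
P = 3378/(2·18) = 3378/36 = 93.8333.

93.83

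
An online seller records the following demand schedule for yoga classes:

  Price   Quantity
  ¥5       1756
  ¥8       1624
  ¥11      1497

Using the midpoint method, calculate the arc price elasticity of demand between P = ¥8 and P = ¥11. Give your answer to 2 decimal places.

-0.26

At P = 8, Q = 1624; at P = 11, Q = 1497.
ΔQ = -127, ΔP = 3. Midpoints: P̄ = 9.50, Q̄ = 1560.5.
ε = (ΔQ/ΔP)(P̄/Q̄) = (-127/3)(9.50/1560.5).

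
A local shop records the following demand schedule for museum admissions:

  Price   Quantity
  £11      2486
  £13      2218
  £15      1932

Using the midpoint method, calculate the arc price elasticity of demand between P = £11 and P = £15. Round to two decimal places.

At P = 11, Q = 2486; at P = 15, Q = 1932.
ΔQ = -554, ΔP = 4. Midpoints: P̄ = 13.00, Q̄ = 2209.0.
ε = (ΔQ/ΔP)(P̄/Q̄) = (-554/4)(13.00/2209.0).

-0.82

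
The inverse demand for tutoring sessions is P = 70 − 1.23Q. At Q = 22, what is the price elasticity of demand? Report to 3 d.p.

At Q = 22, P = 70 − 1.23(22) = 42.94.
dP/dQ = −1.23, so dQ/dP = 1/(−1.23) = -0.813.
ε = (dQ/dP)(P/Q) = (-0.813)(42.94/22).

-1.587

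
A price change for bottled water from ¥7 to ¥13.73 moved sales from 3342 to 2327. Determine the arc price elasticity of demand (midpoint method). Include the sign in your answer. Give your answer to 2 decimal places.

-0.55

ΔQ = 2327 − 3342 = -1015; ΔP = 13.73 − 7 = 6.73.
Midpoints: P̄ = 10.37, Q̄ = 2834.5.
ε = (ΔQ/ΔP)(P̄/Q̄) = (-1015/6.73)(10.37/2834.5).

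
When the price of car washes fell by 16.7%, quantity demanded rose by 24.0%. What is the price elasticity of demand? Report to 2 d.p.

-1.44

ε = %ΔQ / %ΔP = (24.0)/(-16.7) = -1.437.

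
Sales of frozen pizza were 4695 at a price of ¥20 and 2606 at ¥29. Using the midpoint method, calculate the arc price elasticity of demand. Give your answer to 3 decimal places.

ΔQ = 2606 − 4695 = -2089; ΔP = 29 − 20 = 9.
Midpoints: P̄ = 24.50, Q̄ = 3650.5.
ε = (ΔQ/ΔP)(P̄/Q̄) = (-2089/9)(24.50/3650.5).

-1.558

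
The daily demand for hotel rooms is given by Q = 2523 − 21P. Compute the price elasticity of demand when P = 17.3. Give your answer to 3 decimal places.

At P = 17.3, Q = 2159.700.
dQ/dP = −21.
ε = (dQ/dP)(P/Q) = (-21)(17.3/2159.700).

-0.168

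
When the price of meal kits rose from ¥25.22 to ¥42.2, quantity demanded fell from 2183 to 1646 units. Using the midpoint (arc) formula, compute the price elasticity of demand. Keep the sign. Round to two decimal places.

ΔQ = 1646 − 2183 = -537; ΔP = 42.2 − 25.22 = 16.98.
Midpoints: P̄ = 33.71, Q̄ = 1914.5.
ε = (ΔQ/ΔP)(P̄/Q̄) = (-537/16.98)(33.71/1914.5).

-0.56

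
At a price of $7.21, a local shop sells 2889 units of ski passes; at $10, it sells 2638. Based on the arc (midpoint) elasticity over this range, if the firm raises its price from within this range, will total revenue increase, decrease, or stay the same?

increase

Arc ε = (-251/2.79)(8.61/2763.5) ≈ -0.280.
|ε| = 0.28 < 1, so demand is inelastic. A price rise therefore raises total revenue.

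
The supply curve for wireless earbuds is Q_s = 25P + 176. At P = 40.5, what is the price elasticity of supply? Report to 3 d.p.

At P = 40.5, Q_s = 1188.50.
dQ_s/dP = 25.
ε_s = (dQ_s/dP)(P/Q_s) = (25)(40.5/1188.50).

0.852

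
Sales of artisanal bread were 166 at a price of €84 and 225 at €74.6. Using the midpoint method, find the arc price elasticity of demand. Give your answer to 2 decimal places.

-2.55

ΔQ = 225 − 166 = 59; ΔP = 74.6 − 84 = -9.4.
Midpoints: P̄ = 79.30, Q̄ = 195.5.
ε = (ΔQ/ΔP)(P̄/Q̄) = (59/-9.4)(79.30/195.5).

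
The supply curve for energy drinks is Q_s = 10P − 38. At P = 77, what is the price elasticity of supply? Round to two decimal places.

1.05

At P = 77, Q_s = 732.
dQ_s/dP = 10.
ε_s = (dQ_s/dP)(P/Q_s) = (10)(77/732).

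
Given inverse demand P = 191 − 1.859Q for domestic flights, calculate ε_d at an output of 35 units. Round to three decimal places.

-1.936

At Q = 35, P = 191 − 1.859(35) = 125.94.
dP/dQ = −1.859, so dQ/dP = 1/(−1.859) = -0.538.
ε = (dQ/dP)(P/Q) = (-0.538)(125.94/35).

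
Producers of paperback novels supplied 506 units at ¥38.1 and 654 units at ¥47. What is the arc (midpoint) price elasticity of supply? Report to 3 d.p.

ΔQ = 654 − 506 = 148; ΔP = 47 − 38.1 = 8.9.
Midpoints: P̄ = 42.55, Q̄ = 580.0.
ε_s = (ΔQ/ΔP)(P̄/Q̄) = (148/8.9)(42.55/580.0).

1.220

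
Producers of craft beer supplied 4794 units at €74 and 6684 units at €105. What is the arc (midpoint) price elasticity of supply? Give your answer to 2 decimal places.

ΔQ = 6684 − 4794 = 1890; ΔP = 105 − 74 = 31.
Midpoints: P̄ = 89.50, Q̄ = 5739.0.
ε_s = (ΔQ/ΔP)(P̄/Q̄) = (1890/31)(89.50/5739.0).

0.95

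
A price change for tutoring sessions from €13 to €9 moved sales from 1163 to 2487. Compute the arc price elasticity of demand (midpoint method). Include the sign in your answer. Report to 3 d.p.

ΔQ = 2487 − 1163 = 1324; ΔP = 9 − 13 = -4.
Midpoints: P̄ = 11.00, Q̄ = 1825.0.
ε = (ΔQ/ΔP)(P̄/Q̄) = (1324/-4)(11.00/1825.0).

-1.995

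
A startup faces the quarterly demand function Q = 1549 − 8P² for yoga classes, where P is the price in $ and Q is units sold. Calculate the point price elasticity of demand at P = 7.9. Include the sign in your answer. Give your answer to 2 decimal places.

At P = 7.9, Q = 1049.720.
dQ/dP = −16P = -126.400.
ε = (dQ/dP)(P/Q) = (-126.400)(7.9/1049.720).

-0.95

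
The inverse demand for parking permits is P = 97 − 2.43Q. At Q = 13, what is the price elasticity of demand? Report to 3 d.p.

-2.071

At Q = 13, P = 97 − 2.43(13) = 65.41.
dP/dQ = −2.43, so dQ/dP = 1/(−2.43) = -0.412.
ε = (dQ/dP)(P/Q) = (-0.412)(65.41/13).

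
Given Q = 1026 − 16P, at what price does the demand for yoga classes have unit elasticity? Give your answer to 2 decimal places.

32.06

For linear demand Q = a − bP, ε = −bP/(a − bP). |ε| = 1 when bP = a − bP, i.e. P = a/(2b).
P = 1026/(2·16) = 1026/32 = 32.0625.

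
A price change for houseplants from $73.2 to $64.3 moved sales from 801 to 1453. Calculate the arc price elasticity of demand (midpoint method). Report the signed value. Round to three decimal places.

-4.469

ΔQ = 1453 − 801 = 652; ΔP = 64.3 − 73.2 = -8.9.
Midpoints: P̄ = 68.75, Q̄ = 1127.0.
ε = (ΔQ/ΔP)(P̄/Q̄) = (652/-8.9)(68.75/1127.0).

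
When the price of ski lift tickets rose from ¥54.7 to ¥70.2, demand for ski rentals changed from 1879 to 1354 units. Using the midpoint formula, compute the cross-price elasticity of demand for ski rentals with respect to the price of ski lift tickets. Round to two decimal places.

ΔQ_x = 1354 − 1879 = -525; ΔP_y = 70.2 − 54.7 = 15.5.
Midpoints: P̄_y = 62.45, Q̄_x = 1616.5.
ε_xy = (ΔQ_x/ΔP_y)(P̄_y/Q̄_x) = (-525/15.5)(62.45/1616.5).

-1.31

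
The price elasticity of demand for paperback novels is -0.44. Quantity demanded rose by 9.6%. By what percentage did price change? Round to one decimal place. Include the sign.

-21.8%

%ΔP ≈ %ΔQ / ε = (9.6%)/(-0.44) = -21.82%.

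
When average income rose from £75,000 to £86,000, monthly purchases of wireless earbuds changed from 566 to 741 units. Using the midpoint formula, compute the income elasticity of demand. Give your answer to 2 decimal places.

1.96

ΔQ = 175, ΔI = 11000. Midpoints: Ī = 80,500, Q̄ = 653.5.
ε_I = (ΔQ/ΔI)(Ī/Q̄) = (175/11000)(80500/653.5).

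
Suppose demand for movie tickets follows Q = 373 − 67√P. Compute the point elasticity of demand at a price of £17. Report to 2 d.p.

-1.43

At P = 17, Q = 96.752.
dQ/dP = −67/(2√P) = -8.125.
ε = (dQ/dP)(P/Q) = (-8.125)(17/96.752).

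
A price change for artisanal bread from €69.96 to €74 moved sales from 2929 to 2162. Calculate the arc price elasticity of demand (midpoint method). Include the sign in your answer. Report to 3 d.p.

-5.368

ΔQ = 2162 − 2929 = -767; ΔP = 74 − 69.96 = 4.04.
Midpoints: P̄ = 71.98, Q̄ = 2545.5.
ε = (ΔQ/ΔP)(P̄/Q̄) = (-767/4.04)(71.98/2545.5).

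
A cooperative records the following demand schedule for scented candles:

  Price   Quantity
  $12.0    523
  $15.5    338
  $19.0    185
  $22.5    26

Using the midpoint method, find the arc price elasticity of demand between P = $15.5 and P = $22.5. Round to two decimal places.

-4.65

At P = 15.5, Q = 338; at P = 22.5, Q = 26.
ΔQ = -312, ΔP = 7.0. Midpoints: P̄ = 19.00, Q̄ = 182.0.
ε = (ΔQ/ΔP)(P̄/Q̄) = (-312/7.0)(19.00/182.0).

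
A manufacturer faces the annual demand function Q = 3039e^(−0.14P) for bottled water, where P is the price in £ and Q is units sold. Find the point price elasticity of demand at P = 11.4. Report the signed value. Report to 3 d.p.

-1.596

At P = 11.4, Q = 616.023.
dQ/dP = −0.14·3039e^(−0.14P) = −0.14Q = -86.243.
ε = (dQ/dP)(P/Q) = (-86.243)(11.4/616.023).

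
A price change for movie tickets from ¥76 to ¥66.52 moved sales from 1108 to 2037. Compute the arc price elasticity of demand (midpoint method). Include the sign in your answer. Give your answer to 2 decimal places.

-4.44

ΔQ = 2037 − 1108 = 929; ΔP = 66.52 − 76 = -9.48.
Midpoints: P̄ = 71.26, Q̄ = 1572.5.
ε = (ΔQ/ΔP)(P̄/Q̄) = (929/-9.48)(71.26/1572.5).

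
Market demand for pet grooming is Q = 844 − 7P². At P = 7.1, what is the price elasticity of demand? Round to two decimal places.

-1.44

At P = 7.1, Q = 491.130.
dQ/dP = −14P = -99.400.
ε = (dQ/dP)(P/Q) = (-99.400)(7.1/491.130).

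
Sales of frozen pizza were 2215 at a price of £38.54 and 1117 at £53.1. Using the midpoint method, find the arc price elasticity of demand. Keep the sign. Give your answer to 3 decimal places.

ΔQ = 1117 − 2215 = -1098; ΔP = 53.1 − 38.54 = 14.56.
Midpoints: P̄ = 45.82, Q̄ = 1666.0.
ε = (ΔQ/ΔP)(P̄/Q̄) = (-1098/14.56)(45.82/1666.0).

-2.074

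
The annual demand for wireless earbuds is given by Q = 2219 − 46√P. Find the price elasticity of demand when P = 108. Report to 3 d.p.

At P = 108, Q = 1740.954.
dQ/dP = −46/(2√P) = -2.213.
ε = (dQ/dP)(P/Q) = (-2.213)(108/1740.954).
|ε| < 1, so demand is inelastic at this price.

-0.137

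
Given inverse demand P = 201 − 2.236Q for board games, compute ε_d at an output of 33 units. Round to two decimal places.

At Q = 33, P = 201 − 2.236(33) = 127.21.
dP/dQ = −2.236, so dQ/dP = 1/(−2.236) = -0.447.
ε = (dQ/dP)(P/Q) = (-0.447)(127.21/33).

-1.72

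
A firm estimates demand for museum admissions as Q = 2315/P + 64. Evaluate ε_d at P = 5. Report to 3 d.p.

-0.879

At P = 5, Q = 527.
dQ/dP = −2315/P² = -92.600.
ε = (dQ/dP)(P/Q) = (-92.600)(5/527).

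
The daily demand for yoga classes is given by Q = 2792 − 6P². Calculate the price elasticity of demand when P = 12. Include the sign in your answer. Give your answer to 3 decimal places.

-0.896

At P = 12, Q = 1928.
dQ/dP = −12P = -144.
ε = (dQ/dP)(P/Q) = (-144)(12/1928).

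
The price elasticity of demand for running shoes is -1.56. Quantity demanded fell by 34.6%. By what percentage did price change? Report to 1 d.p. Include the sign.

%ΔP ≈ %ΔQ / ε = (-34.6%)/(-1.56) = 22.18%.

22.2%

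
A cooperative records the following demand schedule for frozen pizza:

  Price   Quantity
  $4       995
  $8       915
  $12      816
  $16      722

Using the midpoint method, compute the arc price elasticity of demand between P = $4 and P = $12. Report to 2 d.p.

-0.20

At P = 4, Q = 995; at P = 12, Q = 816.
ΔQ = -179, ΔP = 8. Midpoints: P̄ = 8.00, Q̄ = 905.5.
ε = (ΔQ/ΔP)(P̄/Q̄) = (-179/8)(8.00/905.5).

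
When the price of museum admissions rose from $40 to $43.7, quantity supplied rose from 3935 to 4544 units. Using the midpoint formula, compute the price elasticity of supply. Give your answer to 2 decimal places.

1.62

ΔQ = 4544 − 3935 = 609; ΔP = 43.7 − 40 = 3.7.
Midpoints: P̄ = 41.85, Q̄ = 4239.5.
ε_s = (ΔQ/ΔP)(P̄/Q̄) = (609/3.7)(41.85/4239.5).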